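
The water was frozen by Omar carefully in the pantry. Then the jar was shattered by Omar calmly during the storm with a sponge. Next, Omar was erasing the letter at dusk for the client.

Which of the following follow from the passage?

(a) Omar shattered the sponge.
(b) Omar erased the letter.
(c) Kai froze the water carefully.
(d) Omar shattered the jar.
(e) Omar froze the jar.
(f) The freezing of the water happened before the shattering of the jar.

(a) Not entailed — the sponge is the instrument, not what was shattered.
(b) Not entailed — 'was erasing' is progressive on an accomplishment; it does not entail the completed 'erased'.
(c) Not entailed — the passage has Omar freezing the water, not Kai.
(d) Entailed — the original entails any weakening of itself; this just drops 'calmly', 'with a sponge', 'during the storm'.
(e) Not entailed — Omar froze the water, not the jar; the jar belongs to the shattering event.
(f) Entailed — the narrative places the freezing before the shattering.

(d), (f)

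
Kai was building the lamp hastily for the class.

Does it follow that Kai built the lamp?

no

'was building' is progressive; for an accomplishment like 'build the lamp', it doesn't entail completion.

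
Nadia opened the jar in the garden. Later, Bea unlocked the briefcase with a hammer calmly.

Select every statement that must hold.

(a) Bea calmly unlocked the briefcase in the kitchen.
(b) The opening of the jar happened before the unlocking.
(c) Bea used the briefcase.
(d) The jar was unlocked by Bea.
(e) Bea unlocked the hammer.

(a) Not entailed — 'in the kitchen' adds information not in the original event.
(b) Entailed — the narrative places the opening before the unlocking.
(c) Not entailed — the briefcase is the patient, not an instrument — Bea used a hammer.
(d) Not entailed — Bea unlocked the briefcase, not the jar; the jar belongs to the opening event.
(e) Not entailed — the hammer is the instrument, not what was unlocked.

(b)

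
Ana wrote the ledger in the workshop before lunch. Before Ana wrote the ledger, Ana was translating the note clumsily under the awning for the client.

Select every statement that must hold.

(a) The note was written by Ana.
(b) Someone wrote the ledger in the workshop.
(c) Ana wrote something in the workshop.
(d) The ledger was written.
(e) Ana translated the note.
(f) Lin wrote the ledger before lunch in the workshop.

(a) Not entailed — Ana wrote the ledger, not the note; the note belongs to the translating event.
(b) Entailed — every conjunct here is already in the original writing event.
(c) Entailed — this follows by dropping conjuncts from the writing event's description.
(d) Entailed — dropping 'in the workshop', 'before lunch' and generalizing the agent leaves a sub-description the original still satisfies.
(e) Not entailed — 'was translating' is progressive on an accomplishment; it does not entail the completed 'translated'.
(f) Not entailed — the passage has Ana writing the ledger, not Lin.

(b), (c), (d)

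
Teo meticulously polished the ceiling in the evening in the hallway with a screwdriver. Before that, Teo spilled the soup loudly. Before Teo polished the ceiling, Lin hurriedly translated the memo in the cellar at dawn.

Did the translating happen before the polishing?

The narrative orders the translating before the polishing.

yes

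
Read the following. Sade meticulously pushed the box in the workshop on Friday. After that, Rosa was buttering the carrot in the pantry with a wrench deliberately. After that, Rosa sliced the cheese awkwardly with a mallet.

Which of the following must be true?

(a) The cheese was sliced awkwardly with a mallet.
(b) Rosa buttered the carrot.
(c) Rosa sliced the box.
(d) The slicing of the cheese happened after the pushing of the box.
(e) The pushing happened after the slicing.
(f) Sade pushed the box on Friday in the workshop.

(a), (d), (f)

(a) Entailed — every conjunct here is already in the original slicing event.
(b) Not entailed — 'was buttering' is progressive on an accomplishment; it does not entail the completed 'buttered'.
(c) Not entailed — Rosa sliced the cheese, not the box; the box belongs to the pushing event.
(d) Entailed — the narrative places the pushing before the slicing.
(e) Not entailed — the narrative places the pushing before the slicing, not after.
(f) Entailed — the original entails any weakening of itself; this just drops 'meticulously'.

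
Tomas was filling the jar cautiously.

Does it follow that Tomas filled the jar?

'was filling' is progressive; for an accomplishment like 'fill the jar', it doesn't entail completion.

no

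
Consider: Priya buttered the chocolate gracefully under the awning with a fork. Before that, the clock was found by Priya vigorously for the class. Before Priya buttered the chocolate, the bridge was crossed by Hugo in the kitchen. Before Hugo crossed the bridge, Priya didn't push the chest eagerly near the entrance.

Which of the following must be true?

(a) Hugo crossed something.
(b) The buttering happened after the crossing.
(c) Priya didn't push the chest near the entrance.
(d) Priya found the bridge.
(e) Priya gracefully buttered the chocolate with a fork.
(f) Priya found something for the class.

(a) Entailed — the original entails any weakening of itself; this just drops 'in the kitchen' and generalizes the patient.
(b) Entailed — the narrative places the crossing before the buttering.
(c) Not entailed — dropping 'eagerly' under negation is not valid — the original leaves open that Priya pushed the chest some other way.
(d) Not entailed — Priya found the clock, not the bridge; the bridge belongs to the crossing event.
(e) Entailed — this follows by dropping conjuncts from the buttering event's description.
(f) Entailed — the original entails any weakening of itself; this just drops 'vigorously' and generalizes the patient.

(a), (b), (e), (f)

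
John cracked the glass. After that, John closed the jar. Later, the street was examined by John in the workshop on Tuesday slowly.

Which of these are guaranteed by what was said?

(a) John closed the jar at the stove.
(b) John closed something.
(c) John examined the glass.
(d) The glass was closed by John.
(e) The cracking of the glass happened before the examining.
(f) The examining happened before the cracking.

(a) Not entailed — 'at the stove' adds information not in the original event.
(b) Entailed — generalizing the patient leaves a sub-description the original still satisfies.
(c) Not entailed — John examined the street, not the glass; the glass belongs to the cracking event.
(d) Not entailed — John closed the jar, not the glass; the glass belongs to the cracking event.
(e) Entailed — the narrative places the cracking before the examining.
(f) Not entailed — the narrative places the cracking before the examining, not after.

(b), (e)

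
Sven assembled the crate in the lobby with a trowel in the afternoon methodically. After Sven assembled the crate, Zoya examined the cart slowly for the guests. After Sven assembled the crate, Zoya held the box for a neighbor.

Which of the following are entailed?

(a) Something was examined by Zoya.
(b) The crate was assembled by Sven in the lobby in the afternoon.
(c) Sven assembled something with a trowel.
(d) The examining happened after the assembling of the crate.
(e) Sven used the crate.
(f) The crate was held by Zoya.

(a), (b), (c), (d)

(a) Entailed — the original entails any weakening of itself; this just drops 'for the guests', 'slowly' and generalizes the patient.
(b) Entailed — the original entails any weakening of itself; this just drops 'with a trowel', 'methodically'.
(c) Entailed — the original entails any weakening of itself; this just drops 'in the lobby', 'in the afternoon', 'methodically' and generalizes the patient.
(d) Entailed — the narrative places the assembling before the examining.
(e) Not entailed — the crate is the patient, not an instrument — Sven used a trowel.
(f) Not entailed — Zoya held the box, not the crate; the crate belongs to the assembling event.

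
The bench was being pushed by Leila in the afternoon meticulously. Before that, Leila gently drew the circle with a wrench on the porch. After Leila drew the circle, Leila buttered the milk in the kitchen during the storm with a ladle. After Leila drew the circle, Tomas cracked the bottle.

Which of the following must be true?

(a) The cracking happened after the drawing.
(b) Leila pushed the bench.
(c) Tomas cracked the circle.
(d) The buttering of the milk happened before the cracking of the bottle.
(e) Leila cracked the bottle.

(a) Entailed — the narrative places the drawing before the cracking.
(b) Entailed — 'push' is an activity; 'was pushing' entails that some pushing happened, so 'pushed' holds.
(c) Not entailed — Tomas cracked the bottle, not the circle; the circle belongs to the drawing event.
(d) Not entailed — the narrative doesn't order the buttering relative to the cracking.
(e) Not entailed — the passage has Tomas cracking the bottle, not Leila.

(a), (b)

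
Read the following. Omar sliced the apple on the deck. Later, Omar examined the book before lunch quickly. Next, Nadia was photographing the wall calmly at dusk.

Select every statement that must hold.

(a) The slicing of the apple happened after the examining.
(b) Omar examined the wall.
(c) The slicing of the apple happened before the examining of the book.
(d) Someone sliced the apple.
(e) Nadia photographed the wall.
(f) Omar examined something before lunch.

(c), (d), (f)

(a) Not entailed — the narrative places the slicing before the examining, not after.
(b) Not entailed — Omar examined the book, not the wall; the wall belongs to the photographing event.
(c) Entailed — the narrative places the slicing before the examining.
(d) Entailed — this follows by dropping conjuncts from the slicing event's description.
(e) Not entailed — 'was photographing' is progressive on an accomplishment; it does not entail the completed 'photographed'.
(f) Entailed — every conjunct here is already in the original examining event.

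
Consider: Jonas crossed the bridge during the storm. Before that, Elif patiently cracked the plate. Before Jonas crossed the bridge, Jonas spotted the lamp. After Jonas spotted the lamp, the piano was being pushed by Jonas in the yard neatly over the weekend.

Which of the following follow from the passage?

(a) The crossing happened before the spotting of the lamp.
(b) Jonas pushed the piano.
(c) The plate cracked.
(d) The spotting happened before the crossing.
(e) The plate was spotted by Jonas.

(b), (c), (d)

(a) Not entailed — the narrative places the spotting before the crossing, not after.
(b) Entailed — 'push' is an activity; 'was pushing' entails that some pushing happened, so 'pushed' holds.
(c) Entailed — 'Elif cracked the plate' is causative; it entails the inchoative 'the plate cracked'.
(d) Entailed — the narrative places the spotting before the crossing.
(e) Not entailed — Jonas spotted the lamp, not the plate; the plate belongs to the cracking event.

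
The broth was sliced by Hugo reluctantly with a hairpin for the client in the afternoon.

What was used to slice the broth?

'with a hairpin' marks the instrument of the slicing event.

a hairpin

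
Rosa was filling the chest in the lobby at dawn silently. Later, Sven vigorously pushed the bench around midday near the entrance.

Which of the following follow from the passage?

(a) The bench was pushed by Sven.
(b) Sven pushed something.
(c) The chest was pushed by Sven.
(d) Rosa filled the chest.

(a) Entailed — every conjunct here is already in the original pushing event.
(b) Entailed — every conjunct here is already in the original pushing event.
(c) Not entailed — Sven pushed the bench, not the chest; the chest belongs to the filling event.
(d) Not entailed — 'was filling' is progressive on an accomplishment; it does not entail the completed 'filled'.

(a), (b)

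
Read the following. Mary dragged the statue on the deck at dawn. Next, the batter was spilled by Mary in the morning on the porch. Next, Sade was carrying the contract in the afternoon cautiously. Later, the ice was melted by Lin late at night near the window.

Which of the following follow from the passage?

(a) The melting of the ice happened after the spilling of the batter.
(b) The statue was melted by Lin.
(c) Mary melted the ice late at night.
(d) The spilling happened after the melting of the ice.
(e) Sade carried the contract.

(a) Entailed — the narrative places the spilling before the melting.
(b) Not entailed — Lin melted the ice, not the statue; the statue belongs to the dragging event.
(c) Not entailed — the passage has Lin melting the ice, not Mary.
(d) Not entailed — the narrative places the spilling before the melting, not after.
(e) Entailed — 'carry' is an activity; 'was carrying' entails that some carrying happened, so 'carried' holds.

(a), (e)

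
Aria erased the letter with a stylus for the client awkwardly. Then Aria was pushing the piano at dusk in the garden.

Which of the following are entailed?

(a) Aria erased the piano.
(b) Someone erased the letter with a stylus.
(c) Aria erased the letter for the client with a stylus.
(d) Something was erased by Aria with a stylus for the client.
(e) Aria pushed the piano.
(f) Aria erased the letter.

(a) Not entailed — Aria erased the letter, not the piano; the piano belongs to the pushing event.
(b) Entailed — every conjunct here is already in the original erasing event.
(c) Entailed — this follows by dropping conjuncts from the erasing event's description.
(d) Entailed — the original entails any weakening of itself; this just drops 'awkwardly' and generalizes the patient.
(e) Entailed — 'push' is an activity; 'was pushing' entails that some pushing happened, so 'pushed' holds.
(f) Entailed — this follows by dropping conjuncts from the erasing event's description.

(b), (c), (d), (e), (f)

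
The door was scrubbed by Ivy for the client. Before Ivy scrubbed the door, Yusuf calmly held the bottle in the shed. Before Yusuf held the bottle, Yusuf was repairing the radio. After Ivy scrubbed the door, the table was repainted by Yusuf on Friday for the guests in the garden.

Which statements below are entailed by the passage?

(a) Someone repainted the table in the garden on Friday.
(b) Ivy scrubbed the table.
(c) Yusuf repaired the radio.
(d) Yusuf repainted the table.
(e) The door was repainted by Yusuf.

(a) Entailed — this follows by dropping conjuncts from the repainting event's description.
(b) Not entailed — Ivy scrubbed the door, not the table; the table belongs to the repainting event.
(c) Not entailed — 'was repairing' is progressive on an accomplishment; it does not entail the completed 'repaired'.
(d) Entailed — the original entails any weakening of itself; this just drops 'on Friday', 'for the guests', 'in the garden'.
(e) Not entailed — Yusuf repainted the table, not the door; the door belongs to the scrubbing event.

(a), (d)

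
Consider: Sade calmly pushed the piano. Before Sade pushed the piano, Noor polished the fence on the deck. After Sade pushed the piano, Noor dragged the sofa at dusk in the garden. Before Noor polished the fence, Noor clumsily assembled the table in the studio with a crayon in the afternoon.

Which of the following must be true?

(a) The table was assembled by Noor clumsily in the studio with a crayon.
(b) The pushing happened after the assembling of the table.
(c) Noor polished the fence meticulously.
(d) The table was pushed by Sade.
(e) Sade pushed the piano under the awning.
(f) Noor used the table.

(a) Entailed — the original entails any weakening of itself; this just drops 'in the afternoon'.
(b) Entailed — the narrative places the assembling before the pushing.
(c) Not entailed — 'meticulously' adds information not in the original event.
(d) Not entailed — Sade pushed the piano, not the table; the table belongs to the assembling event.
(e) Not entailed — 'under the awning' adds information not in the original event.
(f) Not entailed — the table is the patient, not an instrument — Noor used a crayon.

(a), (b)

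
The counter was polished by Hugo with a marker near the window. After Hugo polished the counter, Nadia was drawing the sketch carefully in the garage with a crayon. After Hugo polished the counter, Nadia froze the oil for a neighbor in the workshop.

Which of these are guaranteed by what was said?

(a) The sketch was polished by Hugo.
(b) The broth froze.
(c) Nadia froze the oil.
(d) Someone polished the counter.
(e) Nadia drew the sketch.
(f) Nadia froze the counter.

(a) Not entailed — Hugo polished the counter, not the sketch; the sketch belongs to the drawing event.
(b) Not entailed — the oil is what froze, not the broth.
(c) Entailed — this follows by dropping conjuncts from the freezing event's description.
(d) Entailed — the original entails any weakening of itself; this just drops 'near the window', 'with a marker' and generalizes the agent.
(e) Not entailed — 'was drawing' is progressive on an accomplishment; it does not entail the completed 'drew'.
(f) Not entailed — Nadia froze the oil, not the counter; the counter belongs to the polishing event.

(c), (d)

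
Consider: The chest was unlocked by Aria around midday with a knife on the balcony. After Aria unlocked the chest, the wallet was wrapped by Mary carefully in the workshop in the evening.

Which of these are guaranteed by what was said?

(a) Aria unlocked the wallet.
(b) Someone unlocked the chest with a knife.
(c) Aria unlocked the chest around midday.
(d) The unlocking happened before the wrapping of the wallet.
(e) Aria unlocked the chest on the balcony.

(b), (c), (d), (e)

(a) Not entailed — Aria unlocked the chest, not the wallet; the wallet belongs to the wrapping event.
(b) Entailed — the original entails any weakening of itself; this just drops 'around midday', 'on the balcony' and generalizes the agent.
(c) Entailed — the original entails any weakening of itself; this just drops 'with a knife', 'on the balcony'.
(d) Entailed — the narrative places the unlocking before the wrapping.
(e) Entailed — dropping 'around midday', 'with a knife' leaves a sub-description the original still satisfies.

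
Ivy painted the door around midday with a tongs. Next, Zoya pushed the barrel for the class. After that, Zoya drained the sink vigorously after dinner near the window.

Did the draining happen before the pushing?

The narrative orders the pushing before the draining.

no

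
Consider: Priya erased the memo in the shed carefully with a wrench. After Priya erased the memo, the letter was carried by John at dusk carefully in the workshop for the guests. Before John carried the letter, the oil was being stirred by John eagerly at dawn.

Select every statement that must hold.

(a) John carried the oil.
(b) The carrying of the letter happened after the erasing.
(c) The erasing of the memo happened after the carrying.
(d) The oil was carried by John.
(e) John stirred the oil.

(b), (e)

(a) Not entailed — John carried the letter, not the oil; the oil belongs to the stirring event.
(b) Entailed — the narrative places the erasing before the carrying.
(c) Not entailed — the narrative places the erasing before the carrying, not after.
(d) Not entailed — John carried the letter, not the oil; the oil belongs to the stirring event.
(e) Entailed — 'stir' is an activity; 'was stirring' entails that some stirring happened, so 'stirred' holds.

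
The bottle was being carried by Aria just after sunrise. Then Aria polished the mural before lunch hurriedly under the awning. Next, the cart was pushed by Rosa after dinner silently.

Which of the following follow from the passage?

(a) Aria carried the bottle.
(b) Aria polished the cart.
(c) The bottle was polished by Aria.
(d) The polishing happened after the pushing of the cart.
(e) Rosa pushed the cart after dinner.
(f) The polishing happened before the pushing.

(a) Entailed — 'carry' is an activity; 'was carrying' entails that some carrying happened, so 'carried' holds.
(b) Not entailed — Aria polished the mural, not the cart; the cart belongs to the pushing event.
(c) Not entailed — Aria polished the mural, not the bottle; the bottle belongs to the carrying event.
(d) Not entailed — the narrative places the polishing before the pushing, not after.
(e) Entailed — dropping 'silently' leaves a sub-description the original still satisfies.
(f) Entailed — the narrative places the polishing before the pushing.

(a), (e), (f)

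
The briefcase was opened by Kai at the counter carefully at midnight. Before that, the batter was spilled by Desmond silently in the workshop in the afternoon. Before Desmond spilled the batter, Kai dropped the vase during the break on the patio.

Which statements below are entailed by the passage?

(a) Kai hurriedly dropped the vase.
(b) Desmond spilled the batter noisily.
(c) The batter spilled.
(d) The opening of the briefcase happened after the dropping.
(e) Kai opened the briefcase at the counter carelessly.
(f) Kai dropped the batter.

(a) Not entailed — 'hurriedly' adds information not in the original event.
(b) Not entailed — 'noisily' adds a manner not in (and inconsistent with) the original.
(c) Entailed — 'Desmond spilled the batter' is causative; it entails the inchoative 'the batter spilled'.
(d) Entailed — the narrative places the dropping before the opening.
(e) Not entailed — 'carelessly' adds a manner not in (and inconsistent with) the original.
(f) Not entailed — Kai dropped the vase, not the batter; the batter belongs to the spilling event.

(c), (d)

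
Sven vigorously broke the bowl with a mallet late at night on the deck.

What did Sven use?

'with a mallet' marks the instrument of the breaking event.

a mallet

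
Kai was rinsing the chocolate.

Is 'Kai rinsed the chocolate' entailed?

yes

'rinse' is atelic; if Kai was rinsing the chocolate, then Kai rinsed the chocolate (for some time).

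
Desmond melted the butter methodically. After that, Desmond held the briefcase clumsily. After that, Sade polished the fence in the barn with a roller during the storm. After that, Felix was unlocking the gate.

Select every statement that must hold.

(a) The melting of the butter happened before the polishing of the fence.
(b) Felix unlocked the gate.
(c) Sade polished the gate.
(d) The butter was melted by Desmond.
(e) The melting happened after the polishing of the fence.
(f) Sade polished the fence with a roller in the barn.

(a), (d), (f)

(a) Entailed — the narrative places the melting before the polishing.
(b) Not entailed — 'was unlocking' is progressive on an accomplishment; it does not entail the completed 'unlocked'.
(c) Not entailed — Sade polished the fence, not the gate; the gate belongs to the unlocking event.
(d) Entailed — dropping 'methodically' leaves a sub-description the original still satisfies.
(e) Not entailed — the narrative places the melting before the polishing, not after.
(f) Entailed — this follows by dropping conjuncts from the polishing event's description.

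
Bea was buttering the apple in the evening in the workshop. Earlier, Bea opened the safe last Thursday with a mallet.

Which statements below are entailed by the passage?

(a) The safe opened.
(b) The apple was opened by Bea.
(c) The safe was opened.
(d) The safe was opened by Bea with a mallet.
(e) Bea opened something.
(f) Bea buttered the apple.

(a), (c), (d), (e)

(a) Entailed — 'Bea opened the safe' is causative; it entails the inchoative 'the safe opened'.
(b) Not entailed — Bea opened the safe, not the apple; the apple belongs to the buttering event.
(c) Entailed — the original entails any weakening of itself; this just drops 'last Thursday', 'with a mallet' and generalizes the agent.
(d) Entailed — every conjunct here is already in the original opening event.
(e) Entailed — the original entails any weakening of itself; this just drops 'last Thursday', 'with a mallet' and generalizes the patient.
(f) Not entailed — 'was buttering' is progressive on an accomplishment; it does not entail the completed 'buttered'.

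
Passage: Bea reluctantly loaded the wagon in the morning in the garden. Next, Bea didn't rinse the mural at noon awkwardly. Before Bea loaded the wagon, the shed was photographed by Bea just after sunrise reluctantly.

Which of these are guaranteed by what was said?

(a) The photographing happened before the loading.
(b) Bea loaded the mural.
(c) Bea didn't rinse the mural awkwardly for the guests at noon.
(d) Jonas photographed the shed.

(a), (c)

(a) Entailed — the narrative places the photographing before the loading.
(b) Not entailed — Bea loaded the wagon, not the mural; the mural belongs to the rinsing event.
(c) Entailed — under negation, adding a further restriction is entailed: if no such rinsing event occurred, none occurred for the guests either.
(d) Not entailed — the passage has Bea photographing the shed, not Jonas.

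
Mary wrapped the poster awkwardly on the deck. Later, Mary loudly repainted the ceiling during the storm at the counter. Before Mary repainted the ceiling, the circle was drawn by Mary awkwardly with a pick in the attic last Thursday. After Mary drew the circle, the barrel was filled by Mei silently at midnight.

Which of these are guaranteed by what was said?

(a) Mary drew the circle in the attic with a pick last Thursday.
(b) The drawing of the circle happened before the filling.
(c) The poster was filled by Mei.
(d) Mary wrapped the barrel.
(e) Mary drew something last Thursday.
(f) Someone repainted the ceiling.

(a) Entailed — every conjunct here is already in the original drawing event.
(b) Entailed — the narrative places the drawing before the filling.
(c) Not entailed — Mei filled the barrel, not the poster; the poster belongs to the wrapping event.
(d) Not entailed — Mary wrapped the poster, not the barrel; the barrel belongs to the filling event.
(e) Entailed — every conjunct here is already in the original drawing event.
(f) Entailed — this follows by dropping conjuncts from the repainting event's description.

(a), (b), (e), (f)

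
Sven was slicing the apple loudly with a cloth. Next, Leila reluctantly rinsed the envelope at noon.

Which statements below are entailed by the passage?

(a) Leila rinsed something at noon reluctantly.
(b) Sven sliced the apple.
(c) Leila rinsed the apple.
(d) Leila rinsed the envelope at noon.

(a) Entailed — the original entails any weakening of itself; this just generalizes the patient.
(b) Not entailed — 'was slicing' is progressive on an accomplishment; it does not entail the completed 'sliced'.
(c) Not entailed — Leila rinsed the envelope, not the apple; the apple belongs to the slicing event.
(d) Entailed — the original entails any weakening of itself; this just drops 'reluctantly'.

(a), (d)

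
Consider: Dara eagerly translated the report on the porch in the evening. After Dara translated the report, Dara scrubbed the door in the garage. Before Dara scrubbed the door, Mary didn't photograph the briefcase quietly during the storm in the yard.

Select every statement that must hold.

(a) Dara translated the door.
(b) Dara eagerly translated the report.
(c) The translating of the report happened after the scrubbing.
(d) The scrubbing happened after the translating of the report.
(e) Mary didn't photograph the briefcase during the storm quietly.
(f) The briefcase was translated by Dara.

(a) Not entailed — Dara translated the report, not the door; the door belongs to the scrubbing event.
(b) Entailed — this follows by dropping conjuncts from the translating event's description.
(c) Not entailed — the narrative places the translating before the scrubbing, not after.
(d) Entailed — the narrative places the translating before the scrubbing.
(e) Not entailed — dropping 'in the yard' under negation is not valid — the original leaves open that Mary photographed the briefcase some other way.
(f) Not entailed — Dara translated the report, not the briefcase; the briefcase belongs to the photographing event.

(b), (d)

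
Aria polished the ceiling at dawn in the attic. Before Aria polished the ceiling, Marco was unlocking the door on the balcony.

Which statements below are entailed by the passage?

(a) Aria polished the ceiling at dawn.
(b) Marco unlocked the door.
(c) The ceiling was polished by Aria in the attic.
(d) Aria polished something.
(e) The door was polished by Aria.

(a) Entailed — the original entails any weakening of itself; this just drops 'in the attic'.
(b) Not entailed — 'was unlocking' is progressive on an accomplishment; it does not entail the completed 'unlocked'.
(c) Entailed — every conjunct here is already in the original polishing event.
(d) Entailed — every conjunct here is already in the original polishing event.
(e) Not entailed — Aria polished the ceiling, not the door; the door belongs to the unlocking event.

(a), (c), (d)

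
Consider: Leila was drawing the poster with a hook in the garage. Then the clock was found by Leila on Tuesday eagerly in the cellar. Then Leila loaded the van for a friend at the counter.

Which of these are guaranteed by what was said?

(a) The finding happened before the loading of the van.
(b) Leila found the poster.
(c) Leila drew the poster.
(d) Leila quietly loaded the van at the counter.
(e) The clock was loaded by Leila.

(a)

(a) Entailed — the narrative places the finding before the loading.
(b) Not entailed — Leila found the clock, not the poster; the poster belongs to the drawing event.
(c) Not entailed — 'was drawing' is progressive on an accomplishment; it does not entail the completed 'drew'.
(d) Not entailed — 'quietly' adds information not in the original event.
(e) Not entailed — Leila loaded the van, not the clock; the clock belongs to the finding event.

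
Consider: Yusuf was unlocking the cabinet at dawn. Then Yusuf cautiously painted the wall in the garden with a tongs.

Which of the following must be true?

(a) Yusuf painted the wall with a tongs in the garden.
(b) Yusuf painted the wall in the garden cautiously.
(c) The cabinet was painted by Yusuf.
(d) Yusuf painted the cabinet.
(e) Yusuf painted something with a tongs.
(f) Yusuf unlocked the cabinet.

(a) Entailed — the original entails any weakening of itself; this just drops 'cautiously'.
(b) Entailed — dropping 'with a tongs' leaves a sub-description the original still satisfies.
(c) Not entailed — Yusuf painted the wall, not the cabinet; the cabinet belongs to the unlocking event.
(d) Not entailed — Yusuf painted the wall, not the cabinet; the cabinet belongs to the unlocking event.
(e) Entailed — this follows by dropping conjuncts from the painting event's description.
(f) Not entailed — 'was unlocking' is progressive on an accomplishment; it does not entail the completed 'unlocked'.

(a), (b), (e)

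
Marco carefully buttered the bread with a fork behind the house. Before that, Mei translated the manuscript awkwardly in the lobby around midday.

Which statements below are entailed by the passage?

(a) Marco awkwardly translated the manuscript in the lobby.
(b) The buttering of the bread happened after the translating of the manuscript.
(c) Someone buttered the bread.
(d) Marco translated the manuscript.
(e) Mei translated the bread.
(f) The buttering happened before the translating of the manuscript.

(a) Not entailed — the passage has Mei translating the manuscript, not Marco.
(b) Entailed — the narrative places the translating before the buttering.
(c) Entailed — this follows by dropping conjuncts from the buttering event's description.
(d) Not entailed — the passage has Mei translating the manuscript, not Marco.
(e) Not entailed — Mei translated the manuscript, not the bread; the bread belongs to the buttering event.
(f) Not entailed — the narrative places the translating before the buttering, not after.

(b), (c)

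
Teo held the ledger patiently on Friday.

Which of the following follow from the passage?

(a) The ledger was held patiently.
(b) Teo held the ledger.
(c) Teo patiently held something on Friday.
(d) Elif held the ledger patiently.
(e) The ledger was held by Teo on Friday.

(a), (b), (c), (e)

(a) Entailed — every conjunct here is already in the original holding event.
(b) Entailed — dropping 'on Friday', 'patiently' leaves a sub-description the original still satisfies.
(c) Entailed — generalizing the patient leaves a sub-description the original still satisfies.
(d) Not entailed — the passage has Teo holding the ledger, not Elif.
(e) Entailed — this follows by dropping conjuncts from the holding event's description.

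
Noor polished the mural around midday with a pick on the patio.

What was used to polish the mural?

a pick

'with a pick' marks the instrument of the polishing event.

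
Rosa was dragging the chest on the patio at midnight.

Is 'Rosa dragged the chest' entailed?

yes

'drag' is atelic; if Rosa was dragging the chest, then Rosa dragged the chest (for some time).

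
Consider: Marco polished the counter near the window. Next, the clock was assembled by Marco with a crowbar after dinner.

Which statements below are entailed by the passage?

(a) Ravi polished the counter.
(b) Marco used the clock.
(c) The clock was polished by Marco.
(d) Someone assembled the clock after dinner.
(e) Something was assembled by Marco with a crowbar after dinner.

(a) Not entailed — the passage has Marco polishing the counter, not Ravi.
(b) Not entailed — the clock is the patient, not an instrument — Marco used a crowbar.
(c) Not entailed — Marco polished the counter, not the clock; the clock belongs to the assembling event.
(d) Entailed — every conjunct here is already in the original assembling event.
(e) Entailed — the original entails any weakening of itself; this just generalizes the patient.

(d), (e)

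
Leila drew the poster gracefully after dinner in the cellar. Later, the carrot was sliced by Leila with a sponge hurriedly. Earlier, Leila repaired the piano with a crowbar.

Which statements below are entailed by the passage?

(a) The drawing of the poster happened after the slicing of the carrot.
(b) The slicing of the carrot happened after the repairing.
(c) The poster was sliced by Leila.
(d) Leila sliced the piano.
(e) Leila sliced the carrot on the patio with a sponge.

(a) Not entailed — the narrative places the drawing before the slicing, not after.
(b) Entailed — the narrative places the repairing before the slicing.
(c) Not entailed — Leila sliced the carrot, not the poster; the poster belongs to the drawing event.
(d) Not entailed — Leila sliced the carrot, not the piano; the piano belongs to the repairing event.
(e) Not entailed — 'on the patio' adds information not in the original event.

(b)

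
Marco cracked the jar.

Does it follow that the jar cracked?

yes

'Marco cracked the jar' is the causative; it entails the inchoative 'the jar cracked'.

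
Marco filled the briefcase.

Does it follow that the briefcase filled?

'Marco filled the briefcase' is the causative; it entails the inchoative 'the briefcase filled'.

yes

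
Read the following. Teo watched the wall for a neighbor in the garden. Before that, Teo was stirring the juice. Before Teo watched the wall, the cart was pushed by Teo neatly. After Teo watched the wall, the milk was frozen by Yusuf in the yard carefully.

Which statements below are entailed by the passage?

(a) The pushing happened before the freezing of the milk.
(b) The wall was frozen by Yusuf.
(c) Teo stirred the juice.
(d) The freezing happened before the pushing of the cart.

(a) Entailed — the narrative places the pushing before the freezing.
(b) Not entailed — Yusuf froze the milk, not the wall; the wall belongs to the watching event.
(c) Entailed — 'stir' is an activity; 'was stirring' entails that some stirring happened, so 'stirred' holds.
(d) Not entailed — the narrative places the pushing before the freezing, not after.

(a), (c)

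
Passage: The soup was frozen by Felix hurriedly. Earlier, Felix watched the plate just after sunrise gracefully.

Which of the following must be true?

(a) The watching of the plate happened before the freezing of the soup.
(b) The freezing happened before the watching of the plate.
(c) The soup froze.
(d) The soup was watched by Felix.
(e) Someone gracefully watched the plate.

(a), (c), (e)

(a) Entailed — the narrative places the watching before the freezing.
(b) Not entailed — the narrative places the watching before the freezing, not after.
(c) Entailed — 'Felix froze the soup' is causative; it entails the inchoative 'the soup froze'.
(d) Not entailed — Felix watched the plate, not the soup; the soup belongs to the freezing event.
(e) Entailed — this follows by dropping conjuncts from the watching event's description.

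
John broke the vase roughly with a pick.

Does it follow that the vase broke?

'John broke the vase' is the causative; it entails the inchoative 'the vase broke'.

yes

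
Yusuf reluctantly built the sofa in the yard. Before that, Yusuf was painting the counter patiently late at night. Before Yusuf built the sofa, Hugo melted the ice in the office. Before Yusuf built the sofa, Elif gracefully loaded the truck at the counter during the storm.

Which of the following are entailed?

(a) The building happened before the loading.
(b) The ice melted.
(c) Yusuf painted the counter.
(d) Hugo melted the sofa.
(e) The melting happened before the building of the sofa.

(a) Not entailed — the narrative places the loading before the building, not after.
(b) Entailed — 'Hugo melted the ice' is causative; it entails the inchoative 'the ice melted'.
(c) Not entailed — 'was painting' is progressive on an accomplishment; it does not entail the completed 'painted'.
(d) Not entailed — Hugo melted the ice, not the sofa; the sofa belongs to the building event.
(e) Entailed — the narrative places the melting before the building.

(b), (e)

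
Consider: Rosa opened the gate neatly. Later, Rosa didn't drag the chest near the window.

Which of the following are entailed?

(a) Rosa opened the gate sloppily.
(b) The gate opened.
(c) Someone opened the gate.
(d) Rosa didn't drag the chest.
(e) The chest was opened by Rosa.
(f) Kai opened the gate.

(b), (c)

(a) Not entailed — 'sloppily' adds a manner not in (and inconsistent with) the original.
(b) Entailed — 'Rosa opened the gate' is causative; it entails the inchoative 'the gate opened'.
(c) Entailed — every conjunct here is already in the original opening event.
(d) Not entailed — dropping 'near the window' under negation is not valid — the original leaves open that Rosa dragged the chest some other way.
(e) Not entailed — Rosa opened the gate, not the chest; the chest belongs to the dragging event.
(f) Not entailed — the passage has Rosa opening the gate, not Kai.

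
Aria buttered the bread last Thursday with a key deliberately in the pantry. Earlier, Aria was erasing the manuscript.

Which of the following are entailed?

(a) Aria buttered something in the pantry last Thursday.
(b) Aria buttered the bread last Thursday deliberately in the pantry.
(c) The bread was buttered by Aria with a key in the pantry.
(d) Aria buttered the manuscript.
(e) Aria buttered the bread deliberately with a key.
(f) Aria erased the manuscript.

(a) Entailed — dropping 'deliberately', 'with a key' and generalizing the patient leaves a sub-description the original still satisfies.
(b) Entailed — this follows by dropping conjuncts from the buttering event's description.
(c) Entailed — dropping 'last Thursday', 'deliberately' leaves a sub-description the original still satisfies.
(d) Not entailed — Aria buttered the bread, not the manuscript; the manuscript belongs to the erasing event.
(e) Entailed — this follows by dropping conjuncts from the buttering event's description.
(f) Not entailed — 'was erasing' is progressive on an accomplishment; it does not entail the completed 'erased'.

(a), (b), (c), (e)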